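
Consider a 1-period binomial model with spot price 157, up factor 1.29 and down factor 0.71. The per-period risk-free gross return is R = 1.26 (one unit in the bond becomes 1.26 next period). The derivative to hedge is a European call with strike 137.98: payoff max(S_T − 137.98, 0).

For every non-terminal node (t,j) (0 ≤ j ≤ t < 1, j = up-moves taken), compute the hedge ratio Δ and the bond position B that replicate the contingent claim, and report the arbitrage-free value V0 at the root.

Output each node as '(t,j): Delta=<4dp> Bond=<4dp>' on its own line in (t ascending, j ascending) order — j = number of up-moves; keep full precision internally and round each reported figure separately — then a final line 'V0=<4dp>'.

Since d<R<u, set p* = (R−d)/(u−d) = 0.9483; price each node as the discounted p*-expectation of its children.
Terminal payoffs: V(1,0)=0.0000, V(1,1)=64.5500
Node (0,0) S=157.0000: V=(p*·64.5500+(1−p*)·0.0000)/1.26=48.5803; Δ=(64.5500−0.0000)/(202.5300−111.4700)=0.7089; B=V−Δ·S=-62.7128
Check: Δ(0,0)·S0 + B(0,0) = 48.5803 = V0.

(0,0): Delta=0.7089 Bond=-62.7128
V0=48.5803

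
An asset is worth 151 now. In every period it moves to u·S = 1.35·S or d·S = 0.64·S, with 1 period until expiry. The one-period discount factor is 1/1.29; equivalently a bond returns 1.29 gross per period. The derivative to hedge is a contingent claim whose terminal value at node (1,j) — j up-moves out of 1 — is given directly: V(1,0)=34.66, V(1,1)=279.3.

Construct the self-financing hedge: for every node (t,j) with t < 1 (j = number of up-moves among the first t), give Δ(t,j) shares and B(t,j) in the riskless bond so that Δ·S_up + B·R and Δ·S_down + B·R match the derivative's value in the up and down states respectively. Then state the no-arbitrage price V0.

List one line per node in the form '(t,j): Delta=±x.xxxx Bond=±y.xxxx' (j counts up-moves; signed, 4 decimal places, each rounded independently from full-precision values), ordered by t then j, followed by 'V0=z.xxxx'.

The replicating-portfolio and risk-neutral prices coincide; use p* = (1.29−0.64)/(1.35−0.64) = 0.9155 for the latter.
At expiry t=1: V(1,0)=34.6600, V(1,1)=279.3000
(0,0): S=151.0000. Δ = (V_up−V_dn)/(S_up−S_dn) = (279.3000−34.6600)/(203.8500−96.6400) = 2.2819. V = [p*·279.3000 + (1−p*)·34.6600]/1.29 = 200.4854. B = V − Δ·S = -144.0780.
The time-0 hedge costs 200.4854, which is the no-arbitrage price.

(0,0): Delta=2.2819 Bond=-144.0780
V0=200.4854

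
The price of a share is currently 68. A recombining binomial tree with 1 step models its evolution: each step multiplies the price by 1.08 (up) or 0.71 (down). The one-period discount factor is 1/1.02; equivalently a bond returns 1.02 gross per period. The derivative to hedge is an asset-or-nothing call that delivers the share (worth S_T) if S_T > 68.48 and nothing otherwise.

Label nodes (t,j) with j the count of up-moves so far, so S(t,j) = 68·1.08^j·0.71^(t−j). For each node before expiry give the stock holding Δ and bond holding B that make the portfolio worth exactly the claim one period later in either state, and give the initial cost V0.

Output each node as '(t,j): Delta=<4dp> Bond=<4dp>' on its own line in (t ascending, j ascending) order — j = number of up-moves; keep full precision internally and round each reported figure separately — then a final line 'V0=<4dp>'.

No-arbitrage ⇒ martingale measure with p* = (R−d)/(u−d) = 0.8378.
Terminal payoffs: V(1,0)=0.0000, V(1,1)=73.4400
  t=0,j=0: stock 68.0000 → up 73.4400 (V=73.4400), down 48.2800 (V=0.0000). Price 60.3243; hedge Δ=2.9189, bond B=-138.1622.
Root portfolio cost Δ·68+B reproduces V0=60.3243.

(0,0): Delta=2.9189 Bond=-138.1622
V0=60.3243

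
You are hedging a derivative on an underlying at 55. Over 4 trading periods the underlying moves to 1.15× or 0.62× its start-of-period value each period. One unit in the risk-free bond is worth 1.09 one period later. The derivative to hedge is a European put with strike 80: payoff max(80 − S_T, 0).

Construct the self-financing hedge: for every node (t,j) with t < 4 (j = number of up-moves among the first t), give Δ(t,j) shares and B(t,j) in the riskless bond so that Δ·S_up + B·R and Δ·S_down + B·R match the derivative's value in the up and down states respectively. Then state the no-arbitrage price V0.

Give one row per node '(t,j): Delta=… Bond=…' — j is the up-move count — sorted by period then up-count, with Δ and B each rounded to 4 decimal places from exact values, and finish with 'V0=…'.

(0,0): Delta=-0.7008 Bond=47.3142
(1,0): Delta=-1.0000 Bond=61.7747
(1,1): Delta=-0.6802 Bond=50.2701
(2,0): Delta=-1.0000 Bond=67.3344
(2,1): Delta=-1.0000 Bond=67.3344
(2,2): Delta=-0.6582 Bond=53.1936
(3,0): Delta=-1.0000 Bond=73.3945
(3,1): Delta=-1.0000 Bond=73.3945
(3,2): Delta=-1.0000 Bond=73.3945
(3,3): Delta=-0.6347 Bond=56.0133
V0=8.7693

Risk-neutral probability p* = (R−d)/(u−d) = (1.09−0.62)/(1.15−0.62) = 0.8868.
At expiry t=4: V(4,0)=71.8730, V(4,1)=64.9258, V(4,2)=52.0397, V(4,3)=28.1382, V(4,4)=0.0000
Node (3,0) S=13.1080: V=(p*·64.9258+(1−p*)·71.8730)/1.09=60.2865; Δ=(64.9258−71.8730)/(15.0742−8.1270)=-1.0000; B=V−Δ·S=73.3945
Node (3,1) S=24.3133: V=(p*·52.0397+(1−p*)·64.9258)/1.09=49.0812; Δ=(52.0397−64.9258)/(27.9603−15.0742)=-1.0000; B=V−Δ·S=73.3945
Node (3,2) S=45.0972: V=(p*·28.1382+(1−p*)·52.0397)/1.09=28.2972; Δ=(28.1382−52.0397)/(51.8618−27.9603)=-1.0000; B=V−Δ·S=73.3945
Node (3,3) S=83.6481: V=(p*·0.0000+(1−p*)·28.1382)/1.09=2.9224; Δ=(0.0000−28.1382)/(96.1953−51.8618)=-0.6347; B=V−Δ·S=56.0133
Node (2,0) S=21.1420: V=(p*·49.0812+(1−p*)·60.2865)/1.09=46.1924; Δ=(49.0812−60.2865)/(24.3133−13.1080)=-1.0000; B=V−Δ·S=67.3344
Node (2,1) S=39.2150: V=(p*·28.2972+(1−p*)·49.0812)/1.09=28.1194; Δ=(28.2972−49.0812)/(45.0972−24.3133)=-1.0000; B=V−Δ·S=67.3344
Node (2,2) S=72.7375: V=(p*·2.9224+(1−p*)·28.2972)/1.09=5.3166; Δ=(2.9224−28.2972)/(83.6481−45.0972)=-0.6582; B=V−Δ·S=53.1936
Node (1,0) S=34.1000: V=(p*·28.1194+(1−p*)·46.1924)/1.09=27.6747; Δ=(28.1194−46.1924)/(39.2150−21.1420)=-1.0000; B=V−Δ·S=61.7747
Node (1,1) S=63.2500: V=(p*·5.3166+(1−p*)·28.1194)/1.09=7.2459; Δ=(5.3166−28.1194)/(72.7375−39.2150)=-0.6802; B=V−Δ·S=50.2701
Node (0,0) S=55.0000: V=(p*·7.2459+(1−p*)·27.6747)/1.09=8.7693; Δ=(7.2459−27.6747)/(63.2500−34.1000)=-0.7008; B=V−Δ·S=47.3142
Check: Δ(0,0)·S0 + B(0,0) = 8.7693 = V0.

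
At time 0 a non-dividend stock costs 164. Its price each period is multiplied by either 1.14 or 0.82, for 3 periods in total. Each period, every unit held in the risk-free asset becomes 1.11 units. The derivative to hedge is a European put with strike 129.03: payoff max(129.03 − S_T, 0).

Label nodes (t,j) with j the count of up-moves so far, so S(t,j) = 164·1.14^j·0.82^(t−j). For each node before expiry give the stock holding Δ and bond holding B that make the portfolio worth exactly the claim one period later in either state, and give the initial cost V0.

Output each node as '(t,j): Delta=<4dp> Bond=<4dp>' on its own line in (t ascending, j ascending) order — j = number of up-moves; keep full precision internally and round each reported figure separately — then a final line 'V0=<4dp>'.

(0,0): Delta=-0.0135 Bond=2.2979
(1,0): Delta=-0.1322 Bond=18.5124
(1,1): Delta=-0.0047 Bond=0.8994
(2,0): Delta=-1.0000 Bond=116.2432
(2,1): Delta=-0.0676 Bond=10.6493
(2,2): Delta=0.0000 Bond=0.0000
V0=0.0812

Risk-neutral probability p* = (R−d)/(u−d) = (1.11−0.82)/(1.14−0.82) = 0.9063.
Terminal values V(3,·): V(3,0)=38.6056, V(3,1)=3.3181, V(3,2)=0.0000, V(3,3)=0.0000
Node (2,0) S=110.2736: V=(p*·3.3181+(1−p*)·38.6056)/1.11=5.9696; Δ=(3.3181−38.6056)/(125.7119−90.4244)=-1.0000; B=V−Δ·S=116.2432
Node (2,1) S=153.3072: V=(p*·0.0000+(1−p*)·3.3181)/1.11=0.2802; Δ=(0.0000−3.3181)/(174.7702−125.7119)=-0.0676; B=V−Δ·S=10.6493
Node (2,2) S=213.1344: V=(p*·0.0000+(1−p*)·0.0000)/1.11=0.0000; Δ=(0.0000−0.0000)/(242.9732−174.7702)=0.0000; B=V−Δ·S=0.0000
Node (1,0) S=134.4800: V=(p*·0.2802+(1−p*)·5.9696)/1.11=0.7330; Δ=(0.2802−5.9696)/(153.3072−110.2736)=-0.1322; B=V−Δ·S=18.5124
Node (1,1) S=186.9600: V=(p*·0.0000+(1−p*)·0.2802)/1.11=0.0237; Δ=(0.0000−0.2802)/(213.1344−153.3072)=-0.0047; B=V−Δ·S=0.8994
Node (0,0) S=164.0000: V=(p*·0.0237+(1−p*)·0.7330)/1.11=0.0812; Δ=(0.0237−0.7330)/(186.9600−134.4800)=-0.0135; B=V−Δ·S=2.2979
Each (Δ,B) replicates both successor values, so the strategy is self-financing and V0 is arbitrage-free.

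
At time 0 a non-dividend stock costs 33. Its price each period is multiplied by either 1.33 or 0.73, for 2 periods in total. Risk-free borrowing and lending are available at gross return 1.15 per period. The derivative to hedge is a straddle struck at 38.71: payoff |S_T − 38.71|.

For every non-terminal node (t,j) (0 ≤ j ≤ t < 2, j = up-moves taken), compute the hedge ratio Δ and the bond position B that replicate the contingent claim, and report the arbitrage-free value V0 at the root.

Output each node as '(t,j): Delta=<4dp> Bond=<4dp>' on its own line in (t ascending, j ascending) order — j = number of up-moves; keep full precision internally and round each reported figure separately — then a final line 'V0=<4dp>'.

(0,0): Delta=0.2090 Bond=3.9442
(1,0): Delta=-1.0000 Bond=33.6609
(1,1): Delta=0.4934 Bond=-7.9464
V0=10.8415

No-arbitrage ⇒ martingale measure with p* = (R−d)/(u−d) = 0.7000.
At expiry t=2: V(2,0)=21.1243, V(2,1)=6.6703, V(2,2)=19.6637
(1,0): S=24.0900. Δ = (V_up−V_dn)/(S_up−S_dn) = (6.6703−21.1243)/(32.0397−17.5857) = -1.0000. V = [p*·6.6703 + (1−p*)·21.1243]/1.15 = 9.5709. B = V − Δ·S = 33.6609.
(1,1): S=43.8900. Δ = (V_up−V_dn)/(S_up−S_dn) = (19.6637−6.6703)/(58.3737−32.0397) = 0.4934. V = [p*·19.6637 + (1−p*)·6.6703]/1.15 = 13.7093. B = V − Δ·S = -7.9464.
(0,0): S=33.0000. Δ = (V_up−V_dn)/(S_up−S_dn) = (13.7093−9.5709)/(43.8900−24.0900) = 0.2090. V = [p*·13.7093 + (1−p*)·9.5709]/1.15 = 10.8415. B = V − Δ·S = 3.9442.
Self-financing check: at every node Δ·S+B equals the discounted successor values.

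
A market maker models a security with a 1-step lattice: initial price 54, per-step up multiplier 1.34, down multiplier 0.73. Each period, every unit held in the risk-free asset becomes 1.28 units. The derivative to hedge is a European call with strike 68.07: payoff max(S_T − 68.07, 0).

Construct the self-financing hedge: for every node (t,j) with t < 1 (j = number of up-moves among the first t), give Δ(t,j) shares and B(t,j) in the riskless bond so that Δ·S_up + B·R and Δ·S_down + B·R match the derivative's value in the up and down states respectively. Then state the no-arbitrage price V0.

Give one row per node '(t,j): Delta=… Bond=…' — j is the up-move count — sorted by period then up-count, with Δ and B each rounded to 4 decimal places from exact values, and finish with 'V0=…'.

Since d<R<u, set p* = (R−d)/(u−d) = 0.9016; price each node as the discounted p*-expectation of its children.
Payoff layer (t=1): V(1,0)=0.0000, V(1,1)=4.2900
Node (0,0) S=54.0000: V=(p*·4.2900+(1−p*)·0.0000)/1.28=3.0219; Δ=(4.2900−0.0000)/(72.3600−39.4200)=0.1302; B=V−Δ·S=-4.0109
Check: Δ(0,0)·S0 + B(0,0) = 3.0219 = V0.

(0,0): Delta=0.1302 Bond=-4.0109
V0=3.0219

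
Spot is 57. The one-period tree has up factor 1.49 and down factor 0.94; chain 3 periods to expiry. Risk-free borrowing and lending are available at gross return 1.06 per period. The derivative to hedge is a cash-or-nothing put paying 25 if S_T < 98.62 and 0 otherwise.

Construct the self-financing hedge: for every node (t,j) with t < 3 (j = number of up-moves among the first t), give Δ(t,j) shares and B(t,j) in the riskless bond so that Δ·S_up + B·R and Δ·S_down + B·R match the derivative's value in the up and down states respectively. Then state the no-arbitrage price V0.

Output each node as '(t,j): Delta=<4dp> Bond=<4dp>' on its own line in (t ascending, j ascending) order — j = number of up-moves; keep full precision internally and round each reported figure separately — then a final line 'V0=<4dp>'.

Risk-neutral probability p* = (R−d)/(u−d) = (1.06−0.94)/(1.49−0.94) = 0.2182.
At expiry t=3: V(3,0)=25.0000, V(3,1)=25.0000, V(3,2)=0.0000, V(3,3)=0.0000
(2,0): S=50.3652. Δ = (V_up−V_dn)/(S_up−S_dn) = (25.0000−25.0000)/(75.0441−47.3433) = 0.0000. V = [p*·25.0000 + (1−p*)·25.0000]/1.06 = 23.5849. B = V − Δ·S = 23.5849.
(2,1): S=79.8342. Δ = (V_up−V_dn)/(S_up−S_dn) = (0.0000−25.0000)/(118.9530−75.0441) = -0.5694. V = [p*·0.0000 + (1−p*)·25.0000]/1.06 = 18.4391. B = V − Δ·S = 63.8937.
(2,2): S=126.5457. Δ = (V_up−V_dn)/(S_up−S_dn) = (0.0000−0.0000)/(188.5531−118.9530) = 0.0000. V = [p*·0.0000 + (1−p*)·0.0000]/1.06 = 0.0000. B = V − Δ·S = 0.0000.
(1,0): S=53.5800. Δ = (V_up−V_dn)/(S_up−S_dn) = (18.4391−23.5849)/(79.8342−50.3652) = -0.1746. V = [p*·18.4391 + (1−p*)·23.5849]/1.06 = 21.1907. B = V − Δ·S = 30.5467.
(1,1): S=84.9300. Δ = (V_up−V_dn)/(S_up−S_dn) = (0.0000−18.4391)/(126.5457−79.8342) = -0.3947. V = [p*·0.0000 + (1−p*)·18.4391]/1.06 = 13.6000. B = V − Δ·S = 47.1257.
(0,0): S=57.0000. Δ = (V_up−V_dn)/(S_up−S_dn) = (13.6000−21.1907)/(84.9300−53.5800) = -0.2421. V = [p*·13.6000 + (1−p*)·21.1907]/1.06 = 18.4289. B = V − Δ·S = 32.2302.
Self-financing check: at every node Δ·S+B equals the discounted successor values.

(0,0): Delta=-0.2421 Bond=32.2302
(1,0): Delta=-0.1746 Bond=30.5467
(1,1): Delta=-0.3947 Bond=47.1257
(2,0): Delta=0.0000 Bond=23.5849
(2,1): Delta=-0.5694 Bond=63.8937
(2,2): Delta=0.0000 Bond=0.0000
V0=18.4289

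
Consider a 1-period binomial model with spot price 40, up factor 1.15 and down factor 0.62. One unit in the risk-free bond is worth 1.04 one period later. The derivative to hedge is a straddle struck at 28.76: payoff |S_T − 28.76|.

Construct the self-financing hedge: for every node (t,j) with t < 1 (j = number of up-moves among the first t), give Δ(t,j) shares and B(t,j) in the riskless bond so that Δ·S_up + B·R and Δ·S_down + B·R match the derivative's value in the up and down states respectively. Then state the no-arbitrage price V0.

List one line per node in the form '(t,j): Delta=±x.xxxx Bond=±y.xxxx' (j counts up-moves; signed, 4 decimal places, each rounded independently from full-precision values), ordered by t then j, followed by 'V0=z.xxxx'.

Since d<R<u, set p* = (R−d)/(u−d) = 0.7925; price each node as the discounted p*-expectation of its children.
At expiry t=1: V(1,0)=3.9600, V(1,1)=17.2400
(0,0): S=40.0000. Δ = (V_up−V_dn)/(S_up−S_dn) = (17.2400−3.9600)/(46.0000−24.8000) = 0.6264. V = [p*·17.2400 + (1−p*)·3.9600]/1.04 = 13.9267. B = V − Δ·S = -11.1299.
The time-0 hedge costs 13.9267, which is the no-arbitrage price.

(0,0): Delta=0.6264 Bond=-11.1299
V0=13.9267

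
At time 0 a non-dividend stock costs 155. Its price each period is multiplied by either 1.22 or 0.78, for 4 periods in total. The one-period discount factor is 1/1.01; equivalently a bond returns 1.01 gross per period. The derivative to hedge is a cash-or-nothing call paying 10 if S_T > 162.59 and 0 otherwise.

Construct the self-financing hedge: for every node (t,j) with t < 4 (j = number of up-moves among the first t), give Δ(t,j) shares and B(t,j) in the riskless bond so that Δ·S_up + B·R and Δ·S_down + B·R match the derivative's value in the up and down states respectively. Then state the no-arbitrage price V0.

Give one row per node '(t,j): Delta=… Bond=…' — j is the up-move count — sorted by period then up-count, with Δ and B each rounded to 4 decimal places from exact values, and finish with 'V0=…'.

(0,0): Delta=0.0557 Bond=-5.2923
(1,0): Delta=0.0504 Bond=-4.7014
(1,1): Delta=0.0588 Bond=-5.9331
(2,0): Delta=0.0000 Bond=0.0000
(2,1): Delta=0.0797 Bond=-9.0839
(2,2): Delta=0.0466 Bond=-3.1698
(3,0): Delta=0.0000 Bond=0.0000
(3,1): Delta=0.0000 Bond=0.0000
(3,2): Delta=0.1263 Bond=-17.5518
(3,3): Delta=0.0000 Bond=9.9010
V0=3.3379

Since d<R<u, set p* = (R−d)/(u−d) = 0.5227; price each node as the discounted p*-expectation of its children.
Payoff layer (t=4): V(4,0)=0.0000, V(4,1)=0.0000, V(4,2)=0.0000, V(4,3)=10.0000, V(4,4)=10.0000
  t=3,j=0: stock 73.5556 → up 89.7378 (V=0.0000), down 57.3733 (V=0.0000). Price 0.0000; hedge Δ=0.0000, bond B=0.0000.
  t=3,j=1: stock 115.0484 → up 140.3591 (V=0.0000), down 89.7378 (V=0.0000). Price 0.0000; hedge Δ=0.0000, bond B=0.0000.
  t=3,j=2: stock 179.9476 → up 219.5360 (V=10.0000), down 140.3591 (V=0.0000). Price 5.1755; hedge Δ=0.1263, bond B=-17.5518.
  t=3,j=3: stock 281.4564 → up 343.3769 (V=10.0000), down 219.5360 (V=10.0000). Price 9.9010; hedge Δ=0.0000, bond B=9.9010.
  t=2,j=0: stock 94.3020 → up 115.0484 (V=0.0000), down 73.5556 (V=0.0000). Price 0.0000; hedge Δ=0.0000, bond B=0.0000.
  t=2,j=1: stock 147.4980 → up 179.9476 (V=5.1755), down 115.0484 (V=0.0000). Price 2.6786; hedge Δ=0.0797, bond B=-9.0839.
  t=2,j=2: stock 230.7020 → up 281.4564 (V=9.9010), down 179.9476 (V=5.1755). Price 7.5700; hedge Δ=0.0466, bond B=-3.1698.
  t=1,j=0: stock 120.9000 → up 147.4980 (V=2.6786), down 94.3020 (V=0.0000). Price 1.3863; hedge Δ=0.0504, bond B=-4.7014.
  t=1,j=1: stock 189.1000 → up 230.7020 (V=7.5700), down 147.4980 (V=2.6786). Price 5.1836; hedge Δ=0.0588, bond B=-5.9331.
  t=0,j=0: stock 155.0000 → up 189.1000 (V=5.1836), down 120.9000 (V=1.3863). Price 3.3379; hedge Δ=0.0557, bond B=-5.2923.
Root portfolio cost Δ·155+B reproduces V0=3.3379.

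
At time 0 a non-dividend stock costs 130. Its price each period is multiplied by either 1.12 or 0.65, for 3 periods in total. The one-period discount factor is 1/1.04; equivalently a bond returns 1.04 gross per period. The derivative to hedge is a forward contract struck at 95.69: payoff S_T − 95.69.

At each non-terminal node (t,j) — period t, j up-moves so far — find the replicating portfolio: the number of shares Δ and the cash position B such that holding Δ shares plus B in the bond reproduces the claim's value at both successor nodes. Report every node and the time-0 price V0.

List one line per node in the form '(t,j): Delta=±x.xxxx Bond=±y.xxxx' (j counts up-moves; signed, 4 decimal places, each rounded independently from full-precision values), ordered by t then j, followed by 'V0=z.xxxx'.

(0,0): Delta=1.0000 Bond=-85.0681
(1,0): Delta=1.0000 Bond=-88.4708
(1,1): Delta=1.0000 Bond=-88.4708
(2,0): Delta=1.0000 Bond=-92.0096
(2,1): Delta=1.0000 Bond=-92.0096
(2,2): Delta=1.0000 Bond=-92.0096
V0=44.9319

Risk-neutral probability p* = (R−d)/(u−d) = (1.04−0.65)/(1.12−0.65) = 0.8298.
Payoff layer (t=3): V(3,0)=-59.9887, V(3,1)=-34.1740, V(3,2)=10.3068, V(3,3)=86.9506
Node (2,0) S=54.9250: V=(p*·-34.1740+(1−p*)·-59.9887)/1.04=-37.0846; Δ=(-34.1740−-59.9887)/(61.5160−35.7013)=1.0000; B=V−Δ·S=-92.0096
Node (2,1) S=94.6400: V=(p*·10.3068+(1−p*)·-34.1740)/1.04=2.6304; Δ=(10.3068−-34.1740)/(105.9968−61.5160)=1.0000; B=V−Δ·S=-92.0096
Node (2,2) S=163.0720: V=(p*·86.9506+(1−p*)·10.3068)/1.04=71.0624; Δ=(86.9506−10.3068)/(182.6406−105.9968)=1.0000; B=V−Δ·S=-92.0096
Node (1,0) S=84.5000: V=(p*·2.6304+(1−p*)·-37.0846)/1.04=-3.9708; Δ=(2.6304−-37.0846)/(94.6400−54.9250)=1.0000; B=V−Δ·S=-88.4708
Node (1,1) S=145.6000: V=(p*·71.0624+(1−p*)·2.6304)/1.04=57.1292; Δ=(71.0624−2.6304)/(163.0720−94.6400)=1.0000; B=V−Δ·S=-88.4708
Node (0,0) S=130.0000: V=(p*·57.1292+(1−p*)·-3.9708)/1.04=44.9319; Δ=(57.1292−-3.9708)/(145.6000−84.5000)=1.0000; B=V−Δ·S=-85.0681
Each (Δ,B) replicates both successor values, so the strategy is self-financing and V0 is arbitrage-free.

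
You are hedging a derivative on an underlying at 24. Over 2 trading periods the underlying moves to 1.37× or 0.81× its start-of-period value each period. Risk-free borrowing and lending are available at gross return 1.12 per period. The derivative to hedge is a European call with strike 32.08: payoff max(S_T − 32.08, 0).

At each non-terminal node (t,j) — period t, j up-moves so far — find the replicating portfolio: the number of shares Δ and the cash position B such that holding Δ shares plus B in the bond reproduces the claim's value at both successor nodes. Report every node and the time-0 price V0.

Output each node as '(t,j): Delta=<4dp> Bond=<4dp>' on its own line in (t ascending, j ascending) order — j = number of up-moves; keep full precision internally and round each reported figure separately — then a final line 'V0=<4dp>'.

No-arbitrage ⇒ martingale measure with p* = (R−d)/(u−d) = 0.5536.
Payoff layer (t=2): V(2,0)=0.0000, V(2,1)=0.0000, V(2,2)=12.9656
  t=1,j=0: stock 19.4400 → up 26.6328 (V=0.0000), down 15.7464 (V=0.0000). Price 0.0000; hedge Δ=0.0000, bond B=0.0000.
  t=1,j=1: stock 32.8800 → up 45.0456 (V=12.9656), down 26.6328 (V=0.0000). Price 6.4084; hedge Δ=0.7042, bond B=-16.7445.
  t=0,j=0: stock 24.0000 → up 32.8800 (V=6.4084), down 19.4400 (V=0.0000). Price 3.1674; hedge Δ=0.4768, bond B=-8.2761.
The time-0 hedge costs 3.1674, which is the no-arbitrage price.

(0,0): Delta=0.4768 Bond=-8.2761
(1,0): Delta=0.0000 Bond=0.0000
(1,1): Delta=0.7042 Bond=-16.7445
V0=3.1674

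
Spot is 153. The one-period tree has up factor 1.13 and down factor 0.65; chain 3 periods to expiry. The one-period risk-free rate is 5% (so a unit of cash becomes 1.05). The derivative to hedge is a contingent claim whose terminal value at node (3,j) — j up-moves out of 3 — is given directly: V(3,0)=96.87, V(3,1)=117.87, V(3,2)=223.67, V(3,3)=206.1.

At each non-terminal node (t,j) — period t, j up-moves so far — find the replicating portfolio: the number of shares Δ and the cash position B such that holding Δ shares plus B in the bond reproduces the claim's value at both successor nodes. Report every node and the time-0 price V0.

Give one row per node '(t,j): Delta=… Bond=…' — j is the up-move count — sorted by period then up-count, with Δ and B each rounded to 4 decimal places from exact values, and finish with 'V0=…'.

(0,0): Delta=0.2195 Bond=143.9967
(1,0): Delta=1.8288 Bond=-8.8544
(1,1): Delta=0.0343 Bond=183.2068
(2,0): Delta=0.6768 Bond=65.1738
(2,1): Delta=1.9614 Bond=-24.1913
(2,2): Delta=-0.1874 Bond=235.6788
V0=177.5773

The replicating-portfolio and risk-neutral prices coincide; use p* = (1.05−0.65)/(1.13−0.65) = 0.8333 for the latter.
Payoff layer (t=3): V(3,0)=96.8700, V(3,1)=117.8700, V(3,2)=223.6700, V(3,3)=206.1000
  t=2,j=0: stock 64.6425 → up 73.0460 (V=117.8700), down 42.0176 (V=96.8700). Price 108.9238; hedge Δ=0.6768, bond B=65.1738.
  t=2,j=1: stock 112.3785 → up 126.9877 (V=223.6700), down 73.0460 (V=117.8700). Price 196.2254; hedge Δ=1.9614, bond B=-24.1913.
  t=2,j=2: stock 195.3657 → up 220.7632 (V=206.1000), down 126.9877 (V=223.6700). Price 199.0746; hedge Δ=-0.1874, bond B=235.6788.
  t=1,j=0: stock 99.4500 → up 112.3785 (V=196.2254), down 64.6425 (V=108.9238). Price 173.0239; hedge Δ=1.8288, bond B=-8.8544.
  t=1,j=1: stock 172.8900 → up 195.3657 (V=199.0746), down 112.3785 (V=196.2254). Price 189.1426; hedge Δ=0.0343, bond B=183.2068.
  t=0,j=0: stock 153.0000 → up 172.8900 (V=189.1426), down 99.4500 (V=173.0239). Price 177.5773; hedge Δ=0.2195, bond B=143.9967.
Each (Δ,B) replicates both successor values, so the strategy is self-financing and V0 is arbitrage-free.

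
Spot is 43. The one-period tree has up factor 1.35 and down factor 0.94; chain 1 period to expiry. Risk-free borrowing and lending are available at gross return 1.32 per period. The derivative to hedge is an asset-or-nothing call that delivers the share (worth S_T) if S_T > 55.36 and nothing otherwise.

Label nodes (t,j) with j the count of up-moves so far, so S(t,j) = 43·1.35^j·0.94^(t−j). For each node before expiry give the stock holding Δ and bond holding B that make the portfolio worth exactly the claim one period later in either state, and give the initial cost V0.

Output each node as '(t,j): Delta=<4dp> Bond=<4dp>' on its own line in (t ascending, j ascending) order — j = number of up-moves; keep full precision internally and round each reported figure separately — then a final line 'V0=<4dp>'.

(0,0): Delta=3.2927 Bond=-100.8259
V0=40.7594

The replicating-portfolio and risk-neutral prices coincide; use p* = (1.32−0.94)/(1.35−0.94) = 0.9268 for the latter.
Terminal payoffs: V(1,0)=0.0000, V(1,1)=58.0500
  t=0,j=0: stock 43.0000 → up 58.0500 (V=58.0500), down 40.4200 (V=0.0000). Price 40.7594; hedge Δ=3.2927, bond B=-100.8259.
The time-0 hedge costs 40.7594, which is the no-arbitrage price.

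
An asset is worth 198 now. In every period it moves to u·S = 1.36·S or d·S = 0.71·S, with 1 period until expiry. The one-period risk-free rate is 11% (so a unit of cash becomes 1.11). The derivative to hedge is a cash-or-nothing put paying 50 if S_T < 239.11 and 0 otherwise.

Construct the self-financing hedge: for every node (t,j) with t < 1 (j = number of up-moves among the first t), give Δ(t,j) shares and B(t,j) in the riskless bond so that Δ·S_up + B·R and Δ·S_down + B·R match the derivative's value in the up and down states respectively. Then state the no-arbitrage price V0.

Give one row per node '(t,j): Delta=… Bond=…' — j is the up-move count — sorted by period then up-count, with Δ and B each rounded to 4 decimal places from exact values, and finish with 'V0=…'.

(0,0): Delta=-0.3885 Bond=94.2481
V0=17.3250

The replicating-portfolio and risk-neutral prices coincide; use p* = (1.11−0.71)/(1.36−0.71) = 0.6154 for the latter.
Terminal payoffs: V(1,0)=50.0000, V(1,1)=0.0000
  t=0,j=0: stock 198.0000 → up 269.2800 (V=0.0000), down 140.5800 (V=50.0000). Price 17.3250; hedge Δ=-0.3885, bond B=94.2481.
Self-financing check: at every node Δ·S+B equals the discounted successor values.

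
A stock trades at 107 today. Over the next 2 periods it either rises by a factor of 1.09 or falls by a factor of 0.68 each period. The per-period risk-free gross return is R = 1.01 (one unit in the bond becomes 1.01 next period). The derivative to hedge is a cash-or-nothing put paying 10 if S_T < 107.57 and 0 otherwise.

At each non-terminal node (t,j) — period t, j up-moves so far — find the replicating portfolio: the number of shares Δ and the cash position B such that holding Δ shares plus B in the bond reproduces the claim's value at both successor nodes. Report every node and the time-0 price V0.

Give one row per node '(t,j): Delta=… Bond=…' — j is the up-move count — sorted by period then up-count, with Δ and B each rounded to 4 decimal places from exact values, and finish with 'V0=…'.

No-arbitrage ⇒ martingale measure with p* = (R−d)/(u−d) = 0.8049.
Terminal values V(2,·): V(2,0)=10.0000, V(2,1)=10.0000, V(2,2)=0.0000
(1,0): S=72.7600. Δ = (V_up−V_dn)/(S_up−S_dn) = (10.0000−10.0000)/(79.3084−49.4768) = 0.0000. V = [p*·10.0000 + (1−p*)·10.0000]/1.01 = 9.9010. B = V − Δ·S = 9.9010.
(1,1): S=116.6300. Δ = (V_up−V_dn)/(S_up−S_dn) = (0.0000−10.0000)/(127.1267−79.3084) = -0.2091. V = [p*·0.0000 + (1−p*)·10.0000]/1.01 = 1.9319. B = V − Δ·S = 26.3221.
(0,0): S=107.0000. Δ = (V_up−V_dn)/(S_up−S_dn) = (1.9319−9.9010)/(116.6300−72.7600) = -0.1817. V = [p*·1.9319 + (1−p*)·9.9010]/1.01 = 3.4523. B = V − Δ·S = 22.8891.
Each (Δ,B) replicates both successor values, so the strategy is self-financing and V0 is arbitrage-free.

(0,0): Delta=-0.1817 Bond=22.8891
(1,0): Delta=0.0000 Bond=9.9010
(1,1): Delta=-0.2091 Bond=26.3221
V0=3.4523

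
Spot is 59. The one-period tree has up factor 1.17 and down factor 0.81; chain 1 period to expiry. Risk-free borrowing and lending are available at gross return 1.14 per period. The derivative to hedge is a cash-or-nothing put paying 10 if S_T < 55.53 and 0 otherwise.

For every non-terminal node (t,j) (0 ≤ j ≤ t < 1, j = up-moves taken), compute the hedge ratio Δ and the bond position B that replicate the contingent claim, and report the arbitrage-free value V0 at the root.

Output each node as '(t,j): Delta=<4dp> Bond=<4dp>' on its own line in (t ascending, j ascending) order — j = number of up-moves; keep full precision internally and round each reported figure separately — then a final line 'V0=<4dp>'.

(0,0): Delta=-0.4708 Bond=28.5088
V0=0.7310

Under the risk-neutral measure, an up-move has probability p* = (R−d)/(u−d) = 0.9167 and values discount at R = 1.14.
Payoff layer (t=1): V(1,0)=10.0000, V(1,1)=0.0000
Node (0,0) S=59.0000: V=(p*·0.0000+(1−p*)·10.0000)/1.14=0.7310; Δ=(0.0000−10.0000)/(69.0300−47.7900)=-0.4708; B=V−Δ·S=28.5088
The time-0 hedge costs 0.7310, which is the no-arbitrage price.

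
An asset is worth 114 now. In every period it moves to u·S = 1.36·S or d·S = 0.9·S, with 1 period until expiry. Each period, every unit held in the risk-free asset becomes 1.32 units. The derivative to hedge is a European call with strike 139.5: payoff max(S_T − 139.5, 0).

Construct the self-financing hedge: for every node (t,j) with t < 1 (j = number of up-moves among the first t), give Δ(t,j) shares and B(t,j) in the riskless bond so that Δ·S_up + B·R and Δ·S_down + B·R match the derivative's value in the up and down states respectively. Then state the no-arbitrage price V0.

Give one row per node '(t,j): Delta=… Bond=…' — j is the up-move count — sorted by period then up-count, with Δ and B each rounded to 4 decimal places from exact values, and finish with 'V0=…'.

(0,0): Delta=0.2963 Bond=-23.0336
V0=10.7490

The replicating-portfolio and risk-neutral prices coincide; use p* = (1.32−0.9)/(1.36−0.9) = 0.9130 for the latter.
At expiry t=1: V(1,0)=0.0000, V(1,1)=15.5400
  t=0,j=0: stock 114.0000 → up 155.0400 (V=15.5400), down 102.6000 (V=0.0000). Price 10.7490; hedge Δ=0.2963, bond B=-23.0336.
The time-0 hedge costs 10.7490, which is the no-arbitrage price.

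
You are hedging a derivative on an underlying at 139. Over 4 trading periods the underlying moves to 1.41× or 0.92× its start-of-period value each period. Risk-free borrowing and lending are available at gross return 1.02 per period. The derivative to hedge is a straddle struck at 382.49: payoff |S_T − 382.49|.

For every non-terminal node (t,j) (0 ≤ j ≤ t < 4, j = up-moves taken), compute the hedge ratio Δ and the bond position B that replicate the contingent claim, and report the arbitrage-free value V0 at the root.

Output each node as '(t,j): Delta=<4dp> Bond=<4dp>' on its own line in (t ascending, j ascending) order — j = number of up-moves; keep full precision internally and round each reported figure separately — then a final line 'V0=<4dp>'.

(0,0): Delta=-0.9607 Bond=348.4398
(1,0): Delta=-1.0000 Bond=360.4289
(1,1): Delta=-0.8608 Bond=335.8297
(2,0): Delta=-1.0000 Bond=367.6374
(2,1): Delta=-1.0000 Bond=367.6374
(2,2): Delta=-0.5067 Bond=244.6909
(3,0): Delta=-1.0000 Bond=374.9902
(3,1): Delta=-1.0000 Bond=374.9902
(3,2): Delta=-1.0000 Bond=374.9902
(3,3): Delta=0.7484 Bond=-239.4965
V0=214.8966

The replicating-portfolio and risk-neutral prices coincide; use p* = (1.02−0.92)/(1.41−0.92) = 0.2041 for the latter.
Terminal payoffs: V(4,0)=282.9114, V(4,1)=229.8749, V(4,2)=148.5908, V(4,3)=24.0141, V(4,4)=166.9133
  t=3,j=0: stock 108.2376 → up 152.6151 (V=229.8749), down 99.5786 (V=282.9114). Price 266.7526; hedge Δ=-1.0000, bond B=374.9902.
  t=3,j=1: stock 165.8859 → up 233.8992 (V=148.5908), down 152.6151 (V=229.8749). Price 209.1043; hedge Δ=-1.0000, bond B=374.9902.
  t=3,j=2: stock 254.2382 → up 358.4759 (V=24.0141), down 233.8992 (V=148.5908). Price 120.7520; hedge Δ=-1.0000, bond B=374.9902.
  t=3,j=3: stock 389.6477 → up 549.4033 (V=166.9133), down 358.4759 (V=24.0141). Price 52.1345; hedge Δ=0.7484, bond B=-239.4965.
  t=2,j=0: stock 117.6496 → up 165.8859 (V=209.1043), down 108.2376 (V=266.7526). Price 249.9878; hedge Δ=-1.0000, bond B=367.6374.
  t=2,j=1: stock 180.3108 → up 254.2382 (V=120.7520), down 165.8859 (V=209.1043). Price 187.3266; hedge Δ=-1.0000, bond B=367.6374.
  t=2,j=2: stock 276.3459 → up 389.6477 (V=52.1345), down 254.2382 (V=120.7520). Price 104.6553; hedge Δ=-0.5067, bond B=244.6909.
  t=1,j=0: stock 127.8800 → up 180.3108 (V=187.3266), down 117.6496 (V=249.9878). Price 232.5489; hedge Δ=-1.0000, bond B=360.4289.
  t=1,j=1: stock 195.9900 → up 276.3459 (V=104.6553), down 180.3108 (V=187.3266). Price 167.1127; hedge Δ=-0.8608, bond B=335.8297.
  t=0,j=0: stock 139.0000 → up 195.9900 (V=167.1127), down 127.8800 (V=232.5489). Price 214.8966; hedge Δ=-0.9607, bond B=348.4398.
Root portfolio cost Δ·139+B reproduces V0=214.8966.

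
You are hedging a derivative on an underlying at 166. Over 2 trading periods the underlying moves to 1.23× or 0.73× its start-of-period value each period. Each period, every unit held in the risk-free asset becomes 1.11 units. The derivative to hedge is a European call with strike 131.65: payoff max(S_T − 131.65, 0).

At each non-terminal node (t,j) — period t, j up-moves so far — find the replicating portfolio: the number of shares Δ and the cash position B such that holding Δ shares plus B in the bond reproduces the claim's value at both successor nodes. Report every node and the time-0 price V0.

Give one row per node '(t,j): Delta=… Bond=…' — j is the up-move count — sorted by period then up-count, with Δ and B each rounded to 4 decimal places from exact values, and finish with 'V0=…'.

(0,0): Delta=0.8875 Bond=-86.1549
(1,0): Delta=0.2872 Bond=-22.8883
(1,1): Delta=1.0000 Bond=-118.6036
V0=61.1690

The replicating-portfolio and risk-neutral prices coincide; use p* = (1.11−0.73)/(1.23−0.73) = 0.7600 for the latter.
Terminal values V(2,·): V(2,0)=0.0000, V(2,1)=17.4014, V(2,2)=119.4914
  t=1,j=0: stock 121.1800 → up 149.0514 (V=17.4014), down 88.4614 (V=0.0000). Price 11.9145; hedge Δ=0.2872, bond B=-22.8883.
  t=1,j=1: stock 204.1800 → up 251.1414 (V=119.4914), down 149.0514 (V=17.4014). Price 85.5764; hedge Δ=1.0000, bond B=-118.6036.
  t=0,j=0: stock 166.0000 → up 204.1800 (V=85.5764), down 121.1800 (V=11.9145). Price 61.1690; hedge Δ=0.8875, bond B=-86.1549.
Check: Δ(0,0)·S0 + B(0,0) = 61.1690 = V0.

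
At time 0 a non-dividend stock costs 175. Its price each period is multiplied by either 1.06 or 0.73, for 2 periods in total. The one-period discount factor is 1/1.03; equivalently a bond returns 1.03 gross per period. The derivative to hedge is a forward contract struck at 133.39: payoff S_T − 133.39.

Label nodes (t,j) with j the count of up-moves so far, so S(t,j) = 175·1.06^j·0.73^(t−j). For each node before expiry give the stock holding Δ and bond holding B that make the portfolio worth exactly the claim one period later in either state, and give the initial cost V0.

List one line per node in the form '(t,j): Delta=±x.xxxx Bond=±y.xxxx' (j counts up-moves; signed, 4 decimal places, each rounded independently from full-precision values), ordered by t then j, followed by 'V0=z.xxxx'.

(0,0): Delta=1.0000 Bond=-125.7329
(1,0): Delta=1.0000 Bond=-129.5049
(1,1): Delta=1.0000 Bond=-129.5049
V0=49.2671

No-arbitrage ⇒ martingale measure with p* = (R−d)/(u−d) = 0.9091.
Terminal payoffs: V(2,0)=-40.1325, V(2,1)=2.0250, V(2,2)=63.2400
  t=1,j=0: stock 127.7500 → up 135.4150 (V=2.0250), down 93.2575 (V=-40.1325). Price -1.7549; hedge Δ=1.0000, bond B=-129.5049.
  t=1,j=1: stock 185.5000 → up 196.6300 (V=63.2400), down 135.4150 (V=2.0250). Price 55.9951; hedge Δ=1.0000, bond B=-129.5049.
  t=0,j=0: stock 175.0000 → up 185.5000 (V=55.9951), down 127.7500 (V=-1.7549). Price 49.2671; hedge Δ=1.0000, bond B=-125.7329.
Self-financing check: at every node Δ·S+B equals the discounted successor values.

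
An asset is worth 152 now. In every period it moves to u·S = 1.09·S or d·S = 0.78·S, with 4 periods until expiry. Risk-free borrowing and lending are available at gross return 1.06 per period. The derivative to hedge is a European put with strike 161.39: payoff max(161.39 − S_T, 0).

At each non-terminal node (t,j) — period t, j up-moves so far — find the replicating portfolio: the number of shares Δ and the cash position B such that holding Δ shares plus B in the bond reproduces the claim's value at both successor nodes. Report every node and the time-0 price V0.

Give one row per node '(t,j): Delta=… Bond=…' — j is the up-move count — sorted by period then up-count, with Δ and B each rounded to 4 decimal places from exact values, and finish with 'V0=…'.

(0,0): Delta=-0.3019 Bond=49.7509
(1,0): Delta=-1.0000 Bond=135.5062
(1,1): Delta=-0.2483 Bond=43.8677
(2,0): Delta=-1.0000 Bond=143.6365
(2,1): Delta=-1.0000 Bond=143.6365
(2,2): Delta=-0.1907 Bond=36.0922
(3,0): Delta=-1.0000 Bond=152.2547
(3,1): Delta=-1.0000 Bond=152.2547
(3,2): Delta=-1.0000 Bond=152.2547
(3,3): Delta=-0.1287 Bond=26.0438
V0=3.8666

Under the risk-neutral measure, an up-move has probability p* = (R−d)/(u−d) = 0.9032 and values discount at R = 1.06.
Payoff layer (t=4): V(4,0)=105.1271, V(4,1)=82.7662, V(4,2)=51.5183, V(4,3)=7.8514, V(4,4)=0.0000
  t=3,j=0: stock 72.1319 → up 78.6238 (V=82.7662), down 56.2629 (V=105.1271). Price 80.1228; hedge Δ=-1.0000, bond B=152.2547.
  t=3,j=1: stock 100.7997 → up 109.8717 (V=51.5183), down 78.6238 (V=82.7662). Price 51.4550; hedge Δ=-1.0000, bond B=152.2547.
  t=3,j=2: stock 140.8611 → up 153.5386 (V=7.8514), down 109.8717 (V=51.5183). Price 11.3936; hedge Δ=-1.0000, bond B=152.2547.
  t=3,j=3: stock 196.8444 → up 214.5604 (V=0.0000), down 153.5386 (V=7.8514). Price 0.7168; hedge Δ=-0.1287, bond B=26.0438.
  t=2,j=0: stock 92.4768 → up 100.7997 (V=51.4550), down 72.1319 (V=80.1228). Price 51.1597; hedge Δ=-1.0000, bond B=143.6365.
  t=2,j=1: stock 129.2304 → up 140.8611 (V=11.3936), down 100.7997 (V=51.4550). Price 14.4061; hedge Δ=-1.0000, bond B=143.6365.
  t=2,j=2: stock 180.5912 → up 196.8444 (V=0.7168), down 140.8611 (V=11.3936). Price 1.6510; hedge Δ=-0.1907, bond B=36.0922.
  t=1,j=0: stock 118.5600 → up 129.2304 (V=14.4061), down 92.4768 (V=51.1597). Price 16.9462; hedge Δ=-1.0000, bond B=135.5062.
  t=1,j=1: stock 165.6800 → up 180.5912 (V=1.6510), down 129.2304 (V=14.4061). Price 2.7220; hedge Δ=-0.2483, bond B=43.8677.
  t=0,j=0: stock 152.0000 → up 165.6800 (V=2.7220), down 118.5600 (V=16.9462). Price 3.8666; hedge Δ=-0.3019, bond B=49.7509.
Check: Δ(0,0)·S0 + B(0,0) = 3.8666 = V0.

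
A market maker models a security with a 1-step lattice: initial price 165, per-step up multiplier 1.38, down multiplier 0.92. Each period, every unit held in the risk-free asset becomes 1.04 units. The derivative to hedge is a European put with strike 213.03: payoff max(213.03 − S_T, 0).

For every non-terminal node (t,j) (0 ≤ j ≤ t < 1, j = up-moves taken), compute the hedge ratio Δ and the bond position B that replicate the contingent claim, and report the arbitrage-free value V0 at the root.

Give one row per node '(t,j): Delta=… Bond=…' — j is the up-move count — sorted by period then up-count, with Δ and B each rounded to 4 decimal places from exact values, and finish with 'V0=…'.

(0,0): Delta=-0.8067 Bond=176.6250
V0=43.5163

Since d<R<u, set p* = (R−d)/(u−d) = 0.2609; price each node as the discounted p*-expectation of its children.
Terminal values V(1,·): V(1,0)=61.2300, V(1,1)=0.0000
(0,0): S=165.0000. Δ = (V_up−V_dn)/(S_up−S_dn) = (0.0000−61.2300)/(227.7000−151.8000) = -0.8067. V = [p*·0.0000 + (1−p*)·61.2300]/1.04 = 43.5163. B = V − Δ·S = 176.6250.
Check: Δ(0,0)·S0 + B(0,0) = 43.5163 = V0.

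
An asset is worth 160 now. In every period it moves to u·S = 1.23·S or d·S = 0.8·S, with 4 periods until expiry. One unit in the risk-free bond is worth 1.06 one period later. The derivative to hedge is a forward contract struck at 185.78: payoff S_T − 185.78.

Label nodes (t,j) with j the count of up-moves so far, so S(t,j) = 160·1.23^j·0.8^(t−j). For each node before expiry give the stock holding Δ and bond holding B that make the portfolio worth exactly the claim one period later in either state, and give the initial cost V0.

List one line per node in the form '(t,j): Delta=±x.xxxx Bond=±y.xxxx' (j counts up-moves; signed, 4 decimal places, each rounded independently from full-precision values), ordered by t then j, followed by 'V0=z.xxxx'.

(0,0): Delta=1.0000 Bond=-147.1552
(1,0): Delta=1.0000 Bond=-155.9845
(1,1): Delta=1.0000 Bond=-155.9845
(2,0): Delta=1.0000 Bond=-165.3435
(2,1): Delta=1.0000 Bond=-165.3435
(2,2): Delta=1.0000 Bond=-165.3435
(3,0): Delta=1.0000 Bond=-175.2642
(3,1): Delta=1.0000 Bond=-175.2642
(3,2): Delta=1.0000 Bond=-175.2642
(3,3): Delta=1.0000 Bond=-175.2642
V0=12.8448

The replicating-portfolio and risk-neutral prices coincide; use p* = (1.06−0.8)/(1.23−0.8) = 0.6047 for the latter.
At expiry t=4: V(4,0)=-120.2440, V(4,1)=-85.0184, V(4,2)=-30.8590, V(4,3)=52.4110, V(4,4)=180.4386
Node (3,0) S=81.9200: V=(p*·-85.0184+(1−p*)·-120.2440)/1.06=-93.3442; Δ=(-85.0184−-120.2440)/(100.7616−65.5360)=1.0000; B=V−Δ·S=-175.2642
Node (3,1) S=125.9520: V=(p*·-30.8590+(1−p*)·-85.0184)/1.06=-49.3122; Δ=(-30.8590−-85.0184)/(154.9210−100.7616)=1.0000; B=V−Δ·S=-175.2642
Node (3,2) S=193.6512: V=(p*·52.4110+(1−p*)·-30.8590)/1.06=18.3870; Δ=(52.4110−-30.8590)/(238.1910−154.9210)=1.0000; B=V−Δ·S=-175.2642
Node (3,3) S=297.7387: V=(p*·180.4386+(1−p*)·52.4110)/1.06=122.4746; Δ=(180.4386−52.4110)/(366.2186−238.1910)=1.0000; B=V−Δ·S=-175.2642
Node (2,0) S=102.4000: V=(p*·-49.3122+(1−p*)·-93.3442)/1.06=-62.9435; Δ=(-49.3122−-93.3442)/(125.9520−81.9200)=1.0000; B=V−Δ·S=-165.3435
Node (2,1) S=157.4400: V=(p*·18.3870+(1−p*)·-49.3122)/1.06=-7.9035; Δ=(18.3870−-49.3122)/(193.6512−125.9520)=1.0000; B=V−Δ·S=-165.3435
Node (2,2) S=242.0640: V=(p*·122.4746+(1−p*)·18.3870)/1.06=76.7205; Δ=(122.4746−18.3870)/(297.7387−193.6512)=1.0000; B=V−Δ·S=-165.3435
Node (1,0) S=128.0000: V=(p*·-7.9035+(1−p*)·-62.9435)/1.06=-27.9845; Δ=(-7.9035−-62.9435)/(157.4400−102.4000)=1.0000; B=V−Δ·S=-155.9845
Node (1,1) S=196.8000: V=(p*·76.7205+(1−p*)·-7.9035)/1.06=40.8155; Δ=(76.7205−-7.9035)/(242.0640−157.4400)=1.0000; B=V−Δ·S=-155.9845
Node (0,0) S=160.0000: V=(p*·40.8155+(1−p*)·-27.9845)/1.06=12.8448; Δ=(40.8155−-27.9845)/(196.8000−128.0000)=1.0000; B=V−Δ·S=-147.1552
Each (Δ,B) replicates both successor values, so the strategy is self-financing and V0 is arbitrage-free.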